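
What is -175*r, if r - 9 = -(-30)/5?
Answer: -2625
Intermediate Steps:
r = 15 (r = 9 - (-30)/5 = 9 - 5*(-6/5) = 9 + 6 = 15)
-175*r = -175*15 = -2625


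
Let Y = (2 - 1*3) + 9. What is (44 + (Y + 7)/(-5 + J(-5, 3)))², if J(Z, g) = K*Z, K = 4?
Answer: 47089/25 ≈ 1883.6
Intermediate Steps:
Y = 8 (Y = (2 - 3) + 9 = -1 + 9 = 8)
J(Z, g) = 4*Z
(44 + (Y + 7)/(-5 + J(-5, 3)))² = (44 + (8 + 7)/(-5 + 4*(-5)))² = (44 + 15/(-5 - 20))² = (44 + 15/(-25))² = (44 + 15*(-1/25))² = (44 - ⅗)² = (217/5)² = 47089/25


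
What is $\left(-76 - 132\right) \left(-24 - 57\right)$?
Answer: $16848$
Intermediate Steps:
$\left(-76 - 132\right) \left(-24 - 57\right) = - 208 \left(-24 - 57\right) = \left(-208\right) \left(-81\right) = 16848$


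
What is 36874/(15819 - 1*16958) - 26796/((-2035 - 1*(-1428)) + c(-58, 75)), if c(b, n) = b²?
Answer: -44060754/1046741 ≈ -42.093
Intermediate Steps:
36874/(15819 - 1*16958) - 26796/((-2035 - 1*(-1428)) + c(-58, 75)) = 36874/(15819 - 1*16958) - 26796/((-2035 - 1*(-1428)) + (-58)²) = 36874/(15819 - 16958) - 26796/((-2035 + 1428) + 3364) = 36874/(-1139) - 26796/(-607 + 3364) = 36874*(-1/1139) - 26796/2757 = -36874/1139 - 26796*1/2757 = -36874/1139 - 8932/919 = -44060754/1046741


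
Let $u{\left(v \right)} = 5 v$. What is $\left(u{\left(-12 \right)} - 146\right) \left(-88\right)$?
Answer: $18128$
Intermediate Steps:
$\left(u{\left(-12 \right)} - 146\right) \left(-88\right) = \left(5 \left(-12\right) - 146\right) \left(-88\right) = \left(-60 - 146\right) \left(-88\right) = \left(-206\right) \left(-88\right) = 18128$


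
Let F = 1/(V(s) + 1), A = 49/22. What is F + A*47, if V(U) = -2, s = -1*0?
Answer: 2281/22 ≈ 103.68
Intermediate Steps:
A = 49/22 (A = 49*(1/22) = 49/22 ≈ 2.2273)
s = 0
F = -1 (F = 1/(-2 + 1) = 1/(-1) = -1)
F + A*47 = -1 + (49/22)*47 = -1 + 2303/22 = 2281/22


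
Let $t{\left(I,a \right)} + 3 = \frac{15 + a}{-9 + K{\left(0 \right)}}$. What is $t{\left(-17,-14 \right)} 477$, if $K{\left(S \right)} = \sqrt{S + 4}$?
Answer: $- \frac{10494}{7} \approx -1499.1$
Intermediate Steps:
$K{\left(S \right)} = \sqrt{4 + S}$
$t{\left(I,a \right)} = - \frac{36}{7} - \frac{a}{7}$ ($t{\left(I,a \right)} = -3 + \frac{15 + a}{-9 + \sqrt{4 + 0}} = -3 + \frac{15 + a}{-9 + \sqrt{4}} = -3 + \frac{15 + a}{-9 + 2} = -3 + \frac{15 + a}{-7} = -3 + \left(15 + a\right) \left(- \frac{1}{7}\right) = -3 - \left(\frac{15}{7} + \frac{a}{7}\right) = - \frac{36}{7} - \frac{a}{7}$)
$t{\left(-17,-14 \right)} 477 = \left(- \frac{36}{7} - -2\right) 477 = \left(- \frac{36}{7} + 2\right) 477 = \left(- \frac{22}{7}\right) 477 = - \frac{10494}{7}$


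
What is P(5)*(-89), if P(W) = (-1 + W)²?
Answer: -1424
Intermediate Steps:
P(5)*(-89) = (-1 + 5)²*(-89) = 4²*(-89) = 16*(-89) = -1424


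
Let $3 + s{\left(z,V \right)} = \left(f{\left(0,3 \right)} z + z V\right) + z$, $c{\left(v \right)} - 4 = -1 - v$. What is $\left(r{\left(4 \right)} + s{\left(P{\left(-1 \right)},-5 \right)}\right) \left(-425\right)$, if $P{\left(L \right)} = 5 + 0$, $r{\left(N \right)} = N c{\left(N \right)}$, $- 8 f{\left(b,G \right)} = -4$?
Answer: $\frac{20825}{2} \approx 10413.0$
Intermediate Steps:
$c{\left(v \right)} = 3 - v$ ($c{\left(v \right)} = 4 - \left(1 + v\right) = 3 - v$)
$f{\left(b,G \right)} = \frac{1}{2}$ ($f{\left(b,G \right)} = \left(- \frac{1}{8}\right) \left(-4\right) = \frac{1}{2}$)
$r{\left(N \right)} = N \left(3 - N\right)$
$P{\left(L \right)} = 5$
$s{\left(z,V \right)} = -3 + \frac{3 z}{2} + V z$ ($s{\left(z,V \right)} = -3 + \left(\left(\frac{z}{2} + z V\right) + z\right) = -3 + \left(\left(\frac{z}{2} + V z\right) + z\right) = -3 + \left(\frac{3 z}{2} + V z\right) = -3 + \frac{3 z}{2} + V z$)
$\left(r{\left(4 \right)} + s{\left(P{\left(-1 \right)},-5 \right)}\right) \left(-425\right) = \left(4 \left(3 - 4\right) - \frac{41}{2}\right) \left(-425\right) = \left(4 \left(-1\right) - \frac{41}{2}\right) \left(-425\right) = \left(-4 - \frac{41}{2}\right) \left(-425\right) = \left(- \frac{49}{2}\right) \left(-425\right) = \frac{20825}{2}$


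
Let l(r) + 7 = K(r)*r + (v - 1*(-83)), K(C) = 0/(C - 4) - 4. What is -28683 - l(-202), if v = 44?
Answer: -29611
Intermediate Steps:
K(C) = -4 (K(C) = 0/(-4 + C) - 4 = 0 - 4 = -4)
l(r) = 120 - 4*r (l(r) = -7 + (-4*r + (44 - 1*(-83))) = -7 + (-4*r + (44 + 83)) = -7 + (-4*r + 127) = -7 + (127 - 4*r) = 120 - 4*r)
-28683 - l(-202) = -28683 - (120 - 4*(-202)) = -28683 - (120 + 808) = -28683 - 1*928 = -28683 - 928 = -29611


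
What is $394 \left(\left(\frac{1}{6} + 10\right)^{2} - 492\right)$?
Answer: $- \frac{2756227}{18} \approx -1.5312 \cdot 10^{5}$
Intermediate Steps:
$394 \left(\left(\frac{1}{6} + 10\right)^{2} - 492\right) = 394 \left(\left(\frac{61}{6}\right)^{2} - 492\right) = 394 \left(\frac{3721}{36} - 492\right) = 394 \left(- \frac{13991}{36}\right) = - \frac{2756227}{18}$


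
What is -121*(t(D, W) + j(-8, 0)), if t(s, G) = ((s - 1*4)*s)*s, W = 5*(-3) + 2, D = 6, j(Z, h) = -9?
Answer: -7623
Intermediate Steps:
W = -13 (W = -15 + 2 = -13)
t(s, G) = s**2*(-4 + s) (t(s, G) = ((s - 4)*s)*s = ((-4 + s)*s)*s = (s*(-4 + s))*s = s**2*(-4 + s))
-121*(t(D, W) + j(-8, 0)) = -121*(6**2*(-4 + 6) - 9) = -121*(36*2 - 9) = -121*(72 - 9) = -121*63 = -7623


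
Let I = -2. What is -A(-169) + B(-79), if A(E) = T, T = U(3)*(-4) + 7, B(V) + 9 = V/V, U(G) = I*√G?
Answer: -15 - 8*√3 ≈ -28.856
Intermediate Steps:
U(G) = -2*√G
B(V) = -8 (B(V) = -9 + V/V = -9 + 1 = -8)
T = 7 + 8*√3 (T = -2*√3*(-4) + 7 = 8*√3 + 7 = 7 + 8*√3 ≈ 20.856)
A(E) = 7 + 8*√3
-A(-169) + B(-79) = -(7 + 8*√3) - 8 = (-7 - 8*√3) - 8 = -15 - 8*√3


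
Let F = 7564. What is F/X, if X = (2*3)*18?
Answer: 1891/27 ≈ 70.037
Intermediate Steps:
X = 108 (X = 6*18 = 108)
F/X = 7564/108 = 7564*(1/108) = 1891/27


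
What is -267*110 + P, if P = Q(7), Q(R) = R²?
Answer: -29321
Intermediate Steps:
P = 49 (P = 7² = 49)
-267*110 + P = -267*110 + 49 = -29370 + 49 = -29321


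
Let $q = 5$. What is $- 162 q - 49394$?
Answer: $-50204$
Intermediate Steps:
$- 162 q - 49394 = \left(-162\right) 5 - 49394 = -810 - 49394 = -50204$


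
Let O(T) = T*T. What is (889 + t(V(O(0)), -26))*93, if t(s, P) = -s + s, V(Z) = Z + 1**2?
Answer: 82677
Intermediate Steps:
O(T) = T**2
V(Z) = 1 + Z (V(Z) = Z + 1 = 1 + Z)
t(s, P) = 0
(889 + t(V(O(0)), -26))*93 = (889 + 0)*93 = 889*93 = 82677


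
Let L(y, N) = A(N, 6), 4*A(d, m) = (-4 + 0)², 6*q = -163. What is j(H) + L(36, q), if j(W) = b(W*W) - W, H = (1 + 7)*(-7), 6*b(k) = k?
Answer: 1748/3 ≈ 582.67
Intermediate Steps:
q = -163/6 (q = (⅙)*(-163) = -163/6 ≈ -27.167)
A(d, m) = 4 (A(d, m) = (-4 + 0)²/4 = (¼)*(-4)² = (¼)*16 = 4)
L(y, N) = 4
b(k) = k/6
H = -56 (H = 8*(-7) = -56)
j(W) = -W + W²/6 (j(W) = (W*W)/6 - W = W²/6 - W = -W + W²/6)
j(H) + L(36, q) = (⅙)*(-56)*(-6 - 56) + 4 = (⅙)*(-56)*(-62) + 4 = 1736/3 + 4 = 1748/3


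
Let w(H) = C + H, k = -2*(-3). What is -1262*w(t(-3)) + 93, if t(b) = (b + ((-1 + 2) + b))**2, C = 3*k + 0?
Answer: -54173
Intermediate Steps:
k = 6
C = 18 (C = 3*6 + 0 = 18 + 0 = 18)
t(b) = (1 + 2*b)**2 (t(b) = (b + (1 + b))**2 = (1 + 2*b)**2)
w(H) = 18 + H
-1262*w(t(-3)) + 93 = -1262*(18 + (1 + 2*(-3))**2) + 93 = -1262*(18 + (1 - 6)**2) + 93 = -1262*(18 + (-5)**2) + 93 = -1262*(18 + 25) + 93 = -1262*43 + 93 = -54266 + 93 = -54173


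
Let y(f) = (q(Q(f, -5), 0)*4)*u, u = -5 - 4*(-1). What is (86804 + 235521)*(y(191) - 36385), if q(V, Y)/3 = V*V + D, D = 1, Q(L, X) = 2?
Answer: -11747134625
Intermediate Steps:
u = -1 (u = -5 + 4 = -1)
q(V, Y) = 3 + 3*V² (q(V, Y) = 3*(V*V + 1) = 3*(V² + 1) = 3*(1 + V²) = 3 + 3*V²)
y(f) = -60 (y(f) = ((3 + 3*2²)*4)*(-1) = ((3 + 3*4)*4)*(-1) = ((3 + 12)*4)*(-1) = (15*4)*(-1) = 60*(-1) = -60)
(86804 + 235521)*(y(191) - 36385) = (86804 + 235521)*(-60 - 36385) = 322325*(-36445) = -11747134625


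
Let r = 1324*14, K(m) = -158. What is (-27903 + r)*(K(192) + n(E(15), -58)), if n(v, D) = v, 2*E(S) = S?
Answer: 2819467/2 ≈ 1.4097e+6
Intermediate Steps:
E(S) = S/2
r = 18536
(-27903 + r)*(K(192) + n(E(15), -58)) = (-27903 + 18536)*(-158 + (½)*15) = -9367*(-158 + 15/2) = -9367*(-301/2) = 2819467/2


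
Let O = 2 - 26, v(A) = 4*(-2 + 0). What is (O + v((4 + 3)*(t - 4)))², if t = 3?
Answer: 1024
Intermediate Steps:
v(A) = -8 (v(A) = 4*(-2) = -8)
O = -24
(O + v((4 + 3)*(t - 4)))² = (-24 - 8)² = (-32)² = 1024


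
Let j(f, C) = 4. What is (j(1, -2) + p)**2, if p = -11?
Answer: 49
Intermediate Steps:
(j(1, -2) + p)**2 = (4 - 11)**2 = (-7)**2 = 49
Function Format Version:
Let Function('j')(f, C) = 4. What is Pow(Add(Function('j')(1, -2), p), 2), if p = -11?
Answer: 49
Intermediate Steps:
Pow(Add(Function('j')(1, -2), p), 2) = Pow(Add(4, -11), 2) = Pow(-7, 2) = 49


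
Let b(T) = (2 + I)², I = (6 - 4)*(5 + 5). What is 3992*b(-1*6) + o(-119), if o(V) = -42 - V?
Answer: 1932205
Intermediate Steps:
I = 20 (I = 2*10 = 20)
b(T) = 484 (b(T) = (2 + 20)² = 22² = 484)
3992*b(-1*6) + o(-119) = 3992*484 + (-42 - 1*(-119)) = 1932128 + (-42 + 119) = 1932128 + 77 = 1932205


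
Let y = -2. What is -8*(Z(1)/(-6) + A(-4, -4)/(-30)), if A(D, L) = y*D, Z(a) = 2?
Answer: 24/5 ≈ 4.8000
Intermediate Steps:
A(D, L) = -2*D
-8*(Z(1)/(-6) + A(-4, -4)/(-30)) = -8*(2/(-6) - 2*(-4)/(-30)) = -8*(2*(-⅙) + 8*(-1/30)) = -8*(-⅓ - 4/15) = -8*(-⅗) = 24/5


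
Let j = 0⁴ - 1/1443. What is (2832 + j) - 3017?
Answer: -266956/1443 ≈ -185.00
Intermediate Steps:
j = -1/1443 (j = 0 - 1*1/1443 = 0 - 1/1443 = -1/1443 ≈ -0.00069300)
(2832 + j) - 3017 = (2832 - 1/1443) - 3017 = 4086575/1443 - 3017 = -266956/1443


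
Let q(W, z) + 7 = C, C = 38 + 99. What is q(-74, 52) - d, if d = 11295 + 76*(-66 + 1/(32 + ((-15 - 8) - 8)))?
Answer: -6225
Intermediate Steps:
C = 137
q(W, z) = 130 (q(W, z) = -7 + 137 = 130)
d = 6355 (d = 11295 + 76*(-66 + 1/(32 + (-23 - 8))) = 11295 + 76*(-66 + 1/(32 - 31)) = 11295 + 76*(-66 + 1/1) = 11295 + 76*(-66 + 1) = 11295 + 76*(-65) = 11295 - 4940 = 6355)
q(-74, 52) - d = 130 - 1*6355 = 130 - 6355 = -6225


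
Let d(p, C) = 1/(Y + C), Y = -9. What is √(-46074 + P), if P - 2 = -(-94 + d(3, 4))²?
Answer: I*√1373641/5 ≈ 234.4*I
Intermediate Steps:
d(p, C) = 1/(-9 + C)
P = -221791/25 (P = 2 - (-94 + 1/(-9 + 4))² = 2 - (-94 + 1/(-5))² = 2 - (-94 - ⅕)² = 2 - (-471/5)² = 2 - 1*221841/25 = 2 - 221841/25 = -221791/25 ≈ -8871.6)
√(-46074 + P) = √(-46074 - 221791/25) = √(-1373641/25) = I*√1373641/5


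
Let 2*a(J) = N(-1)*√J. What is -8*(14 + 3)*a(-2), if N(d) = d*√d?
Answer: -68*√2 ≈ -96.167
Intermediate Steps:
N(d) = d^(3/2)
a(J) = -I*√J/2 (a(J) = ((-1)^(3/2)*√J)/2 = ((-I)*√J)/2 = (-I*√J)/2 = -I*√J/2)
-8*(14 + 3)*a(-2) = -8*(14 + 3)*(-I*√(-2)/2) = -136*(-I*I*√2/2) = -136*√2/2 = -68*√2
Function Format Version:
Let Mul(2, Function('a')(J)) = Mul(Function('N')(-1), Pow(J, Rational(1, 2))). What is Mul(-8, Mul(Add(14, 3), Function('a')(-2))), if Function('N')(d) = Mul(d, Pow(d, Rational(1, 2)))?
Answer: Mul(-68, Pow(2, Rational(1, 2))) ≈ -96.167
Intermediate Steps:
Function('N')(d) = Pow(d, Rational(3, 2))
Function('a')(J) = Mul(Rational(-1, 2), I, Pow(J, Rational(1, 2))) (Function('a')(J) = Mul(Rational(1, 2), Mul(Pow(-1, Rational(3, 2)), Pow(J, Rational(1, 2)))) = Mul(Rational(1, 2), Mul(Mul(-1, I), Pow(J, Rational(1, 2)))) = Mul(Rational(1, 2), Mul(-1, I, Pow(J, Rational(1, 2)))) = Mul(Rational(-1, 2), I, Pow(J, Rational(1, 2))))
Mul(-8, Mul(Add(14, 3), Function('a')(-2))) = Mul(-8, Mul(Add(14, 3), Mul(Rational(-1, 2), I, Pow(-2, Rational(1, 2))))) = Mul(-8, Mul(17, Mul(Rational(-1, 2), I, Mul(I, Pow(2, Rational(1, 2)))))) = Mul(-8, Mul(17, Mul(Rational(1, 2), Pow(2, Rational(1, 2))))) = Mul(-8, Mul(Rational(17, 2), Pow(2, Rational(1, 2)))) = Mul(-68, Pow(2, Rational(1, 2)))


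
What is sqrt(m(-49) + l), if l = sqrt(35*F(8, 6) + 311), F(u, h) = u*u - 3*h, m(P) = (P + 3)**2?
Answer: sqrt(2116 + sqrt(1921)) ≈ 46.474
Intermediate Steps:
m(P) = (3 + P)**2
F(u, h) = u**2 - 3*h
l = sqrt(1921) (l = sqrt(35*(8**2 - 3*6) + 311) = sqrt(35*(64 - 18) + 311) = sqrt(35*46 + 311) = sqrt(1610 + 311) = sqrt(1921) ≈ 43.829)
sqrt(m(-49) + l) = sqrt((3 - 49)**2 + sqrt(1921)) = sqrt((-46)**2 + sqrt(1921)) = sqrt(2116 + sqrt(1921))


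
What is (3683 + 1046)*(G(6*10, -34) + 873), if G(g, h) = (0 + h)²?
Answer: 9595141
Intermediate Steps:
G(g, h) = h²
(3683 + 1046)*(G(6*10, -34) + 873) = (3683 + 1046)*((-34)² + 873) = 4729*(1156 + 873) = 4729*2029 = 9595141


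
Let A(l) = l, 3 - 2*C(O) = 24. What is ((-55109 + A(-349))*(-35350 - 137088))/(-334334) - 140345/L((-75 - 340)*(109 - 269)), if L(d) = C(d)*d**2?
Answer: -486498209191189247/17008444992000 ≈ -28603.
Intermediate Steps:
C(O) = -21/2 (C(O) = 3/2 - 1/2*24 = 3/2 - 12 = -21/2)
L(d) = -21*d**2/2
((-55109 + A(-349))*(-35350 - 137088))/(-334334) - 140345/L((-75 - 340)*(109 - 269)) = ((-55109 - 349)*(-35350 - 137088))/(-334334) - 140345*(-2/(21*(-75 - 340)**2*(109 - 269)**2)) = -55458*(-172438)*(-1/334334) - 140345/((-21*(-415*(-160))**2/2)) = 9563066604*(-1/334334) - 140345/((-21/2*66400**2)) = -52544322/1837 - 140345/((-21/2*4408960000)) = -52544322/1837 - 140345/(-46294080000) = -52544322/1837 - 140345*(-1/46294080000) = -52544322/1837 + 28069/9258816000 = -486498209191189247/17008444992000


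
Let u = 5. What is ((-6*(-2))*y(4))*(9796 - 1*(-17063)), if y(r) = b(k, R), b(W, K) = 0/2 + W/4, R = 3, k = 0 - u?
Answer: -402885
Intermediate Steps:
k = -5 (k = 0 - 1*5 = 0 - 5 = -5)
b(W, K) = W/4 (b(W, K) = 0*(½) + W*(¼) = 0 + W/4 = W/4)
y(r) = -5/4 (y(r) = (¼)*(-5) = -5/4)
((-6*(-2))*y(4))*(9796 - 1*(-17063)) = (-6*(-2)*(-5/4))*(9796 - 1*(-17063)) = (12*(-5/4))*(9796 + 17063) = -15*26859 = -402885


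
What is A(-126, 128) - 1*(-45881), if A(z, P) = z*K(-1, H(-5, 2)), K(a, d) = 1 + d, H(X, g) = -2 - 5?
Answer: 46637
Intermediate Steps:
H(X, g) = -7
A(z, P) = -6*z (A(z, P) = z*(1 - 7) = z*(-6) = -6*z)
A(-126, 128) - 1*(-45881) = -6*(-126) - 1*(-45881) = 756 + 45881 = 46637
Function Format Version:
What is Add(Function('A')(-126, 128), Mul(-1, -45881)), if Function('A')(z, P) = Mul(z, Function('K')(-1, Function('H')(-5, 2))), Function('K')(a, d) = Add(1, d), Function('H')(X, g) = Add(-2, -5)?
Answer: 46637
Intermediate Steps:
Function('H')(X, g) = -7
Function('A')(z, P) = Mul(-6, z) (Function('A')(z, P) = Mul(z, Add(1, -7)) = Mul(z, -6) = Mul(-6, z))
Add(Function('A')(-126, 128), Mul(-1, -45881)) = Add(Mul(-6, -126), Mul(-1, -45881)) = Add(756, 45881) = 46637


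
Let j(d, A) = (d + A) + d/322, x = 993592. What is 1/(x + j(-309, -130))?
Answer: 322/319794957 ≈ 1.0069e-6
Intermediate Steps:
j(d, A) = A + 323*d/322 (j(d, A) = (A + d) + d*(1/322) = (A + d) + d/322 = A + 323*d/322)
1/(x + j(-309, -130)) = 1/(993592 + (-130 + (323/322)*(-309))) = 1/(993592 + (-130 - 99807/322)) = 1/(993592 - 141667/322) = 1/(319794957/322) = 322/319794957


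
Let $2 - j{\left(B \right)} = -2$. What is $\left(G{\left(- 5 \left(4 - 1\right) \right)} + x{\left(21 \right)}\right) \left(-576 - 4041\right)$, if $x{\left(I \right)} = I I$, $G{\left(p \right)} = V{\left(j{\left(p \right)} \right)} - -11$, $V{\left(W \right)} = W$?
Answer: $-2105352$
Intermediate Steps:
$j{\left(B \right)} = 4$ ($j{\left(B \right)} = 2 - -2 = 2 + 2 = 4$)
$G{\left(p \right)} = 15$ ($G{\left(p \right)} = 4 - -11 = 4 + 11 = 15$)
$x{\left(I \right)} = I^{2}$
$\left(G{\left(- 5 \left(4 - 1\right) \right)} + x{\left(21 \right)}\right) \left(-576 - 4041\right) = \left(15 + 21^{2}\right) \left(-576 - 4041\right) = \left(15 + 441\right) \left(-4617\right) = 456 \left(-4617\right) = -2105352$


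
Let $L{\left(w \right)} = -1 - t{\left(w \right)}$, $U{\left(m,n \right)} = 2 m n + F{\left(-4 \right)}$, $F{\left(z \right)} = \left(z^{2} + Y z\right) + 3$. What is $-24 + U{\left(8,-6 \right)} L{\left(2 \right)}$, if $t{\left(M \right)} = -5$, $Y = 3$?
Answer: $-380$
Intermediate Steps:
$F{\left(z \right)} = 3 + z^{2} + 3 z$ ($F{\left(z \right)} = \left(z^{2} + 3 z\right) + 3 = 3 + z^{2} + 3 z$)
$U{\left(m,n \right)} = 7 + 2 m n$ ($U{\left(m,n \right)} = 2 m n + \left(3 + \left(-4\right)^{2} + 3 \left(-4\right)\right) = 2 m n + \left(3 + 16 - 12\right) = 2 m n + 7 = 7 + 2 m n$)
$L{\left(w \right)} = 4$ ($L{\left(w \right)} = -1 - -5 = -1 + 5 = 4$)
$-24 + U{\left(8,-6 \right)} L{\left(2 \right)} = -24 + \left(7 + 2 \cdot 8 \left(-6\right)\right) 4 = -24 + \left(7 - 96\right) 4 = -24 - 356 = -380$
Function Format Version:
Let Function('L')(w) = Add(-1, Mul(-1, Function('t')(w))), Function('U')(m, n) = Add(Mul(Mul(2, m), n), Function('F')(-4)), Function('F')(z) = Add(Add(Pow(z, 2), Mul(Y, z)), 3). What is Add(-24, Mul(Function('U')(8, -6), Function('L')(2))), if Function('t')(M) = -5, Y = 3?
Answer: -380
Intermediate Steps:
Function('F')(z) = Add(3, Pow(z, 2), Mul(3, z)) (Function('F')(z) = Add(Add(Pow(z, 2), Mul(3, z)), 3) = Add(3, Pow(z, 2), Mul(3, z)))
Function('U')(m, n) = Add(7, Mul(2, m, n)) (Function('U')(m, n) = Add(Mul(Mul(2, m), n), Add(3, Pow(-4, 2), Mul(3, -4))) = Add(Mul(2, m, n), Add(3, 16, -12)) = Add(Mul(2, m, n), 7) = Add(7, Mul(2, m, n)))
Function('L')(w) = 4 (Function('L')(w) = Add(-1, Mul(-1, -5)) = Add(-1, 5) = 4)
Add(-24, Mul(Function('U')(8, -6), Function('L')(2))) = Add(-24, Mul(Add(7, Mul(2, 8, -6)), 4)) = Add(-24, Mul(Add(7, -96), 4)) = Add(-24, Mul(-89, 4)) = Add(-24, -356) = -380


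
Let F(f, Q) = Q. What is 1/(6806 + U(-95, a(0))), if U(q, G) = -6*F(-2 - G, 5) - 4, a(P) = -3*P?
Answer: 1/6772 ≈ 0.00014767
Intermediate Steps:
U(q, G) = -34 (U(q, G) = -6*5 - 4 = -30 - 4 = -34)
1/(6806 + U(-95, a(0))) = 1/(6806 - 34) = 1/6772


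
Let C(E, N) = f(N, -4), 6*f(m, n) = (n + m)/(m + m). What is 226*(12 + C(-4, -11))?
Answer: 60229/22 ≈ 2737.7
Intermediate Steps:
f(m, n) = (m + n)/(12*m) (f(m, n) = ((n + m)/(m + m))/6 = ((m + n)/((2*m)))/6 = ((m + n)*(1/(2*m)))/6 = ((m + n)/(2*m))/6 = (m + n)/(12*m))
C(E, N) = (-4 + N)/(12*N) (C(E, N) = (N - 4)/(12*N) = (-4 + N)/(12*N))
226*(12 + C(-4, -11)) = 226*(12 + (1/12)*(-4 - 11)/(-11)) = 226*(12 + (1/12)*(-1/11)*(-15)) = 226*(12 + 5/44) = 226*(533/44) = 60229/22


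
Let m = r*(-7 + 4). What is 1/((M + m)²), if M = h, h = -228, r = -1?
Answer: 1/50625 ≈ 1.9753e-5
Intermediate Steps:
M = -228
m = 3 (m = -(-7 + 4) = -1*(-3) = 3)
1/((M + m)²) = 1/((-228 + 3)²) = 1/((-225)²) = 1/50625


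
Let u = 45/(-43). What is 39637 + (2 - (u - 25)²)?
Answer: 72038111/1849 ≈ 38961.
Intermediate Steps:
u = -45/43 (u = 45*(-1/43) = -45/43 ≈ -1.0465)
39637 + (2 - (u - 25)²) = 39637 + (2 - (-45/43 - 25)²) = 39637 + (2 - (-1120/43)²) = 39637 + (2 - 1*1254400/1849) = 39637 + (2 - 1254400/1849) = 39637 - 1250702/1849 = 72038111/1849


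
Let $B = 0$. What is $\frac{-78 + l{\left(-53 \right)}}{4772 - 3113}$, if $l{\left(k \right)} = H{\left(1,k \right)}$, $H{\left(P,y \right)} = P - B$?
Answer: $- \frac{11}{237} \approx -0.046413$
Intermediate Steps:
$H{\left(P,y \right)} = P$ ($H{\left(P,y \right)} = P - 0 = P + 0 = P$)
$l{\left(k \right)} = 1$
$\frac{-78 + l{\left(-53 \right)}}{4772 - 3113} = \frac{-78 + 1}{4772 - 3113} = - \frac{77}{1659} = \left(-77\right) \frac{1}{1659} = - \frac{11}{237}$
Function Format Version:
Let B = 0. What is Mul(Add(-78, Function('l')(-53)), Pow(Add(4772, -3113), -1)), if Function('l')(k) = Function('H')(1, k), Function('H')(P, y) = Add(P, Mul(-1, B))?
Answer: Rational(-11, 237) ≈ -0.046413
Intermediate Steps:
Function('H')(P, y) = P (Function('H')(P, y) = Add(P, Mul(-1, 0)) = Add(P, 0) = P)
Function('l')(k) = 1
Mul(Add(-78, Function('l')(-53)), Pow(Add(4772, -3113), -1)) = Mul(Add(-78, 1), Pow(Add(4772, -3113), -1)) = Mul(-77, Pow(1659, -1)) = Mul(-77, Rational(1, 1659)) = Rational(-11, 237)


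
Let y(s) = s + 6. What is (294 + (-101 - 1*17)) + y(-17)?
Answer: 165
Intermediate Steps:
y(s) = 6 + s
(294 + (-101 - 1*17)) + y(-17) = (294 + (-101 - 1*17)) + (6 - 17) = (294 + (-101 - 17)) - 11 = (294 - 118) - 11 = 176 - 11 = 165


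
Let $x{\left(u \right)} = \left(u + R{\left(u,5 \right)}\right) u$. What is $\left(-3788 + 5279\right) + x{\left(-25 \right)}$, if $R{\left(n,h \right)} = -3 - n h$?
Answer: $-934$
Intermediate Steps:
$R{\left(n,h \right)} = -3 - h n$
$x{\left(u \right)} = u \left(-3 - 4 u\right)$ ($x{\left(u \right)} = \left(u - \left(3 + 5 u\right)\right) u = \left(-3 - 4 u\right) u = u \left(-3 - 4 u\right)$)
$\left(-3788 + 5279\right) + x{\left(-25 \right)} = \left(-3788 + 5279\right) - - 25 \left(3 + 4 \left(-25\right)\right) = 1491 - - 25 \left(3 - 100\right) = 1491 - \left(-25\right) \left(-97\right) = 1491 - 2425 = -934$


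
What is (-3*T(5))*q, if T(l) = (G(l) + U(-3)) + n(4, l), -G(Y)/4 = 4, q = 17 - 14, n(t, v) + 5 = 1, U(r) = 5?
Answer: 135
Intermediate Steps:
n(t, v) = -4 (n(t, v) = -5 + 1 = -4)
q = 3
G(Y) = -16 (G(Y) = -4*4 = -16)
T(l) = -15 (T(l) = (-16 + 5) - 4 = -11 - 4 = -15)
(-3*T(5))*q = -3*(-15)*3 = 45*3 = 135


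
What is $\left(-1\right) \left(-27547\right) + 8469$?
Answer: $36016$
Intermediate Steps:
$\left(-1\right) \left(-27547\right) + 8469 = 27547 + 8469 = 36016$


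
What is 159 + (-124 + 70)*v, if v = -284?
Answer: 15495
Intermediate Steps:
159 + (-124 + 70)*v = 159 + (-124 + 70)*(-284) = 159 - 54*(-284) = 159 + 15336 = 15495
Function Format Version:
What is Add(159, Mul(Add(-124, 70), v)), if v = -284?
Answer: 15495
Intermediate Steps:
Add(159, Mul(Add(-124, 70), v)) = Add(159, Mul(Add(-124, 70), -284)) = Add(159, Mul(-54, -284)) = Add(159, 15336) = 15495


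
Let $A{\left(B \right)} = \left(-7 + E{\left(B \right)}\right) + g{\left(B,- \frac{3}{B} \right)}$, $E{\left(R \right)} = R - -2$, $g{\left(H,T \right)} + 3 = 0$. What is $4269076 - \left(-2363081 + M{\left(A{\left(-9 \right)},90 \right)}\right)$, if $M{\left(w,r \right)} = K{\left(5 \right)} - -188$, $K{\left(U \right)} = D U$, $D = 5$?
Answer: $6631944$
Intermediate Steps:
$g{\left(H,T \right)} = -3$ ($g{\left(H,T \right)} = -3 + 0 = -3$)
$E{\left(R \right)} = 2 + R$ ($E{\left(R \right)} = R + 2 = 2 + R$)
$K{\left(U \right)} = 5 U$
$A{\left(B \right)} = -8 + B$ ($A{\left(B \right)} = \left(-7 + \left(2 + B\right)\right) - 3 = \left(-5 + B\right) - 3 = -8 + B$)
$M{\left(w,r \right)} = 213$ ($M{\left(w,r \right)} = 5 \cdot 5 - -188 = 25 + 188 = 213$)
$4269076 - \left(-2363081 + M{\left(A{\left(-9 \right)},90 \right)}\right) = 4269076 + \left(2363081 - 213\right) = 4269076 + 2362868 = 6631944$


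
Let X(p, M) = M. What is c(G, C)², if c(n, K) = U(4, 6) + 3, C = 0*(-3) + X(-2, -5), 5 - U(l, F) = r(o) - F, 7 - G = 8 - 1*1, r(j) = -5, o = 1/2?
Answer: 361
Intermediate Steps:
o = ½ ≈ 0.50000
G = 0 (G = 7 - (8 - 1*1) = 7 - (8 - 1) = 7 - 1*7 = 7 - 7 = 0)
U(l, F) = 10 + F (U(l, F) = 5 - (-5 - F) = 5 + (5 + F) = 10 + F)
C = -5 (C = 0*(-3) - 5 = 0 - 5 = -5)
c(n, K) = 19 (c(n, K) = (10 + 6) + 3 = 16 + 3 = 19)
c(G, C)² = 19² = 361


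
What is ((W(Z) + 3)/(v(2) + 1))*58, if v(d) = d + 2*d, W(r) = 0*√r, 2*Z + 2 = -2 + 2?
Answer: 174/7 ≈ 24.857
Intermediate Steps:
Z = -1 (Z = -1 + (-2 + 2)/2 = -1 + (½)*0 = -1 + 0 = -1)
W(r) = 0
v(d) = 3*d
((W(Z) + 3)/(v(2) + 1))*58 = ((0 + 3)/(3*2 + 1))*58 = (3/(6 + 1))*58 = (3/7)*58 = 174/7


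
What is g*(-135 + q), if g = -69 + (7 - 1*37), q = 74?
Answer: 6039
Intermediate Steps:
g = -99 (g = -69 + (7 - 37) = -69 - 30 = -99)
g*(-135 + q) = -99*(-135 + 74) = -99*(-61) = 6039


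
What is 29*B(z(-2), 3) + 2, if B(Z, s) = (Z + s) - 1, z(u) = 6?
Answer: 234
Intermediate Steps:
B(Z, s) = -1 + Z + s
29*B(z(-2), 3) + 2 = 29*(-1 + 6 + 3) + 2 = 29*8 + 2 = 232 + 2 = 234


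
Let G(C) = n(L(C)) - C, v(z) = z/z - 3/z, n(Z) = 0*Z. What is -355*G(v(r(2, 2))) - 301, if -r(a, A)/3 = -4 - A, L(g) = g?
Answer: -31/6 ≈ -5.1667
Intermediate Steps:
r(a, A) = 12 + 3*A (r(a, A) = -3*(-4 - A) = 12 + 3*A)
n(Z) = 0
v(z) = 1 - 3/z
G(C) = -C (G(C) = 0 - C = -C)
-355*G(v(r(2, 2))) - 301 = -(-355)*(-3 + (12 + 3*2))/(12 + 3*2) - 301 = -(-355)*(-3 + (12 + 6))/(12 + 6) - 301 = -(-355)*(-3 + 18)/18 - 301 = -(-355)*(1/18)*15 - 301 = -(-355)*5/6 - 301 = -355*(-⅚) - 301 = 1775/6 - 301 = -31/6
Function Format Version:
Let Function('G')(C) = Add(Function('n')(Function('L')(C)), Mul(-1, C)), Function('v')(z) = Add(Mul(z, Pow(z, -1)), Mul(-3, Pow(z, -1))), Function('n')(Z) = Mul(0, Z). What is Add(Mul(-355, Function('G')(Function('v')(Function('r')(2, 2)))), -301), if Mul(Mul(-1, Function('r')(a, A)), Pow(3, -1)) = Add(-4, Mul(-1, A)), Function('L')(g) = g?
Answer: Rational(-31, 6) ≈ -5.1667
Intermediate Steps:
Function('r')(a, A) = Add(12, Mul(3, A)) (Function('r')(a, A) = Mul(-3, Add(-4, Mul(-1, A))) = Add(12, Mul(3, A)))
Function('n')(Z) = 0
Function('v')(z) = Add(1, Mul(-3, Pow(z, -1)))
Function('G')(C) = Mul(-1, C) (Function('G')(C) = Add(0, Mul(-1, C)) = Mul(-1, C))
Add(Mul(-355, Function('G')(Function('v')(Function('r')(2, 2)))), -301) = Add(Mul(-355, Mul(-1, Mul(Pow(Add(12, Mul(3, 2)), -1), Add(-3, Add(12, Mul(3, 2)))))), -301) = Add(Mul(-355, Mul(-1, Mul(Pow(Add(12, 6), -1), Add(-3, Add(12, 6))))), -301) = Add(Mul(-355, Mul(-1, Mul(Pow(18, -1), Add(-3, 18)))), -301) = Add(Mul(-355, Mul(-1, Mul(Rational(1, 18), 15))), -301) = Add(Mul(-355, Mul(-1, Rational(5, 6))), -301) = Add(Mul(-355, Rational(-5, 6)), -301) = Add(Rational(1775, 6), -301) = Rational(-31, 6)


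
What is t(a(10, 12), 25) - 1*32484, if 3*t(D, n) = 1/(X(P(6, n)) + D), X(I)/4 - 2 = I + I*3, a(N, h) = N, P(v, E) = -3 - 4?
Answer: -9160489/282 ≈ -32484.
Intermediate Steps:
P(v, E) = -7
X(I) = 8 + 16*I (X(I) = 8 + 4*(I + I*3) = 8 + 4*(I + 3*I) = 8 + 4*(4*I) = 8 + 16*I)
t(D, n) = 1/(3*(-104 + D)) (t(D, n) = 1/(3*((8 + 16*(-7)) + D)) = 1/(3*((8 - 112) + D)) = 1/(3*(-104 + D)))
t(a(10, 12), 25) - 1*32484 = 1/(3*(-104 + 10)) - 1*32484 = (1/3)/(-94) - 32484 = (1/3)*(-1/94) - 32484 = -1/282 - 32484 = -9160489/282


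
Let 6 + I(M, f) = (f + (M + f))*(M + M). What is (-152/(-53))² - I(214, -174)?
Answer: 161141726/2809 ≈ 57366.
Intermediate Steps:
I(M, f) = -6 + 2*M*(M + 2*f) (I(M, f) = -6 + (f + (M + f))*(M + M) = -6 + (M + 2*f)*(2*M) = -6 + 2*M*(M + 2*f))
(-152/(-53))² - I(214, -174) = (-152/(-53))² - (-6 + 2*214² + 4*214*(-174)) = (-152*(-1/53))² - (-6 + 2*45796 - 148944) = (152/53)² - (-6 + 91592 - 148944) = 23104/2809 - 1*(-57358) = 23104/2809 + 57358 = 161141726/2809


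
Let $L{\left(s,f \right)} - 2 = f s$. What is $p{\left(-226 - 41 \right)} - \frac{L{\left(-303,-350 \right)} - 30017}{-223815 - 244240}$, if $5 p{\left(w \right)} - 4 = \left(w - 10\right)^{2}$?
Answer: $\frac{7183128898}{468055} \approx 15347.0$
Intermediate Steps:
$L{\left(s,f \right)} = 2 + f s$
$p{\left(w \right)} = \frac{4}{5} + \frac{\left(-10 + w\right)^{2}}{5}$ ($p{\left(w \right)} = \frac{4}{5} + \frac{\left(w - 10\right)^{2}}{5} = \frac{4}{5} + \frac{\left(-10 + w\right)^{2}}{5}$)
$p{\left(-226 - 41 \right)} - \frac{L{\left(-303,-350 \right)} - 30017}{-223815 - 244240} = \left(\frac{4}{5} + \frac{\left(-10 - 267\right)^{2}}{5}\right) - \frac{\left(2 - -106050\right) - 30017}{-223815 - 244240} = \left(\frac{4}{5} + \frac{\left(-10 - 267\right)^{2}}{5}\right) - \frac{\left(2 + 106050\right) - 30017}{-468055} = \left(\frac{4}{5} + \frac{\left(-277\right)^{2}}{5}\right) - \left(106052 - 30017\right) \left(- \frac{1}{468055}\right) = \left(\frac{4}{5} + \frac{1}{5} \cdot 76729\right) - 76035 \left(- \frac{1}{468055}\right) = \left(\frac{4}{5} + \frac{76729}{5}\right) - - \frac{15207}{93611} = \frac{76733}{5} + \frac{15207}{93611} = \frac{7183128898}{468055}$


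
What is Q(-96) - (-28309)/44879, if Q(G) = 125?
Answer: 5638184/44879 ≈ 125.63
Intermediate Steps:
Q(-96) - (-28309)/44879 = 125 - (-28309)/44879 = 125 - 1*(-28309/44879) = 125 + 28309/44879 = 5638184/44879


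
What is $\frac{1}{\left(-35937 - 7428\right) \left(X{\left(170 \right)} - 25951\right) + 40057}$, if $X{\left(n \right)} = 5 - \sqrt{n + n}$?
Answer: $\frac{1125188347}{1266048176846695909} - \frac{86730 \sqrt{85}}{1266048176846695909} \approx 8.8811 \cdot 10^{-10}$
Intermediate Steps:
$X{\left(n \right)} = 5 - \sqrt{2} \sqrt{n}$ ($X{\left(n \right)} = 5 - \sqrt{2 n} = 5 - \sqrt{2} \sqrt{n}$)
$\frac{1}{\left(-35937 - 7428\right) \left(X{\left(170 \right)} - 25951\right) + 40057} = \frac{1}{\left(-35937 - 7428\right) \left(\left(5 - \sqrt{2} \sqrt{170}\right) - 25951\right) + 40057} = \frac{1}{- 43365 \left(\left(5 - 2 \sqrt{85}\right) - 25951\right) + 40057} = \frac{1}{- 43365 \left(-25946 - 2 \sqrt{85}\right) + 40057} = \frac{1}{\left(1125148290 + 86730 \sqrt{85}\right) + 40057} = \frac{1}{1125188347 + 86730 \sqrt{85}}$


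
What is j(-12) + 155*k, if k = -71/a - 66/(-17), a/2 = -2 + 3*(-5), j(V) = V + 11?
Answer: 31431/34 ≈ 924.44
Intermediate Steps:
j(V) = 11 + V
a = -34 (a = 2*(-2 + 3*(-5)) = 2*(-2 - 15) = 2*(-17) = -34)
k = 203/34 (k = -71/(-34) - 66/(-17) = -71*(-1/34) - 66*(-1/17) = 71/34 + 66/17 = 203/34 ≈ 5.9706)
j(-12) + 155*k = (11 - 12) + 155*(203/34) = -1 + 31465/34 = 31431/34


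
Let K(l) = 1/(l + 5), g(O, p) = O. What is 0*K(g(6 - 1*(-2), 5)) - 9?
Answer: -9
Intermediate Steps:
K(l) = 1/(5 + l)
0*K(g(6 - 1*(-2), 5)) - 9 = 0/(5 + (6 - 1*(-2))) - 9 = 0/(5 + (6 + 2)) - 9 = 0/(5 + 8) - 9 = 0/13 - 9 = 0*(1/13) - 9 = 0 - 9 = -9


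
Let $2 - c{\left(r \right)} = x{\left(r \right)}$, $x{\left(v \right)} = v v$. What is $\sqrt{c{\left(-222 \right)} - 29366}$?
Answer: $2 i \sqrt{19662} \approx 280.44 i$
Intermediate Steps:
$x{\left(v \right)} = v^{2}$
$c{\left(r \right)} = 2 - r^{2}$
$\sqrt{c{\left(-222 \right)} - 29366} = \sqrt{\left(2 - \left(-222\right)^{2}\right) - 29366} = \sqrt{\left(2 - 49284\right) - 29366} = \sqrt{-49282 - 29366} = \sqrt{-78648} = 2 i \sqrt{19662}$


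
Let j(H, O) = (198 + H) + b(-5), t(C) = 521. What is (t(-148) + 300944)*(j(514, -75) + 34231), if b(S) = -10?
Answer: 10531076845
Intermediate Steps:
j(H, O) = 188 + H (j(H, O) = (198 + H) - 10 = 188 + H)
(t(-148) + 300944)*(j(514, -75) + 34231) = (521 + 300944)*((188 + 514) + 34231) = 301465*(702 + 34231) = 301465*34933 = 10531076845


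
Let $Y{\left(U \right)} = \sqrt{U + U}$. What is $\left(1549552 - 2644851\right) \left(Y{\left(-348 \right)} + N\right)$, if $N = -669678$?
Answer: $733497643722 - 2190598 i \sqrt{174} \approx 7.335 \cdot 10^{11} - 2.8896 \cdot 10^{7} i$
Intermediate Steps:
$Y{\left(U \right)} = \sqrt{2} \sqrt{U}$ ($Y{\left(U \right)} = \sqrt{2 U} = \sqrt{2} \sqrt{U}$)
$\left(1549552 - 2644851\right) \left(Y{\left(-348 \right)} + N\right) = \left(1549552 - 2644851\right) \left(\sqrt{2} \sqrt{-348} - 669678\right) = - 1095299 \left(\sqrt{2} \cdot 2 i \sqrt{87} - 669678\right) = - 1095299 \left(2 i \sqrt{174} - 669678\right) = - 1095299 \left(-669678 + 2 i \sqrt{174}\right) = 733497643722 - 2190598 i \sqrt{174}$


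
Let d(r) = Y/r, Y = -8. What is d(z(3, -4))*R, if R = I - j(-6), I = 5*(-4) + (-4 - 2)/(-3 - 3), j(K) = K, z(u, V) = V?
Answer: -26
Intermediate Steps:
d(r) = -8/r
I = -19 (I = -20 - 6/(-6) = -20 - 6*(-⅙) = -20 + 1 = -19)
R = -13 (R = -19 - 1*(-6) = -19 + 6 = -13)
d(z(3, -4))*R = -8/(-4)*(-13) = -8*(-¼)*(-13) = 2*(-13) = -26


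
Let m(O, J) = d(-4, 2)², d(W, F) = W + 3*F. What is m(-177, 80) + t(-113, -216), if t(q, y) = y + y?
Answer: -428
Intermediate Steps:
t(q, y) = 2*y
m(O, J) = 4 (m(O, J) = (-4 + 3*2)² = (-4 + 6)² = 2² = 4)
m(-177, 80) + t(-113, -216) = 4 + 2*(-216) = 4 - 432 = -428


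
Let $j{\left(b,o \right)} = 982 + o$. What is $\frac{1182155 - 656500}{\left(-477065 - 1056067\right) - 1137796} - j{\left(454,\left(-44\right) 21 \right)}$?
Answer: $- \frac{11956883}{205456} \approx -58.197$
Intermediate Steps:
$\frac{1182155 - 656500}{\left(-477065 - 1056067\right) - 1137796} - j{\left(454,\left(-44\right) 21 \right)} = \frac{1182155 - 656500}{\left(-477065 - 1056067\right) - 1137796} - \left(982 - 924\right) = \frac{525655}{-1533132 - 1137796} - \left(982 - 924\right) = \frac{525655}{-2670928} - 58 = 525655 \left(- \frac{1}{2670928}\right) - 58 = - \frac{40435}{205456} - 58 = - \frac{11956883}{205456}$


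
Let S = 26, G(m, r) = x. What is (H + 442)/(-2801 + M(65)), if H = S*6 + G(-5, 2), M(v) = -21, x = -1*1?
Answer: -597/2822 ≈ -0.21155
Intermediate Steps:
x = -1
G(m, r) = -1
H = 155 (H = 26*6 - 1 = 156 - 1 = 155)
(H + 442)/(-2801 + M(65)) = (155 + 442)/(-2801 - 21) = 597/(-2822) = 597*(-1/2822) = -597/2822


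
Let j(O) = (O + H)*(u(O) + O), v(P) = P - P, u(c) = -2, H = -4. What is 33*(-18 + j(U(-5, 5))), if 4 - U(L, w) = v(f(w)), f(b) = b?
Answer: -594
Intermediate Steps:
v(P) = 0
U(L, w) = 4 (U(L, w) = 4 - 1*0 = 4 + 0 = 4)
j(O) = (-4 + O)*(-2 + O) (j(O) = (O - 4)*(-2 + O) = (-4 + O)*(-2 + O))
33*(-18 + j(U(-5, 5))) = 33*(-18 + (8 + 4**2 - 6*4)) = 33*(-18 + (8 + 16 - 24)) = 33*(-18 + 0) = 33*(-18) = -594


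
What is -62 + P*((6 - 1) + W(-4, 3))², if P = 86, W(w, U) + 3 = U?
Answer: 2088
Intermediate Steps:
W(w, U) = -3 + U
-62 + P*((6 - 1) + W(-4, 3))² = -62 + 86*((6 - 1) + (-3 + 3))² = -62 + 86*(5 + 0)² = -62 + 86*5² = -62 + 86*25 = -62 + 2150 = 2088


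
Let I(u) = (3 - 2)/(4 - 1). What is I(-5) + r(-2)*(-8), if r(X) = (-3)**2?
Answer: -215/3 ≈ -71.667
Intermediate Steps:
I(u) = 1/3
r(X) = 9
I(-5) + r(-2)*(-8) = 1/3 + 9*(-8) = 1/3 - 72 = -215/3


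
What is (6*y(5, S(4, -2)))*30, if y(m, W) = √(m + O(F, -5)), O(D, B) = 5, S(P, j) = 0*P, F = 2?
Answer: 180*√10 ≈ 569.21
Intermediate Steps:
S(P, j) = 0
y(m, W) = √(5 + m) (y(m, W) = √(m + 5) = √(5 + m))
(6*y(5, S(4, -2)))*30 = (6*√(5 + 5))*30 = (6*√10)*30 = 180*√10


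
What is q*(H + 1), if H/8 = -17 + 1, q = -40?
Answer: 5080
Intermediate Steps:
H = -128 (H = 8*(-17 + 1) = 8*(-16) = -128)
q*(H + 1) = -40*(-128 + 1) = -40*(-127) = 5080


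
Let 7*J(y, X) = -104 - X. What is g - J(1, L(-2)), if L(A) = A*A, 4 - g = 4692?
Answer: -32708/7 ≈ -4672.6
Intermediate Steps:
g = -4688 (g = 4 - 1*4692 = 4 - 4692 = -4688)
L(A) = A²
J(y, X) = -104/7 - X/7 (J(y, X) = (-104 - X)/7 = -104/7 - X/7)
g - J(1, L(-2)) = -4688 - (-104/7 - ⅐*(-2)²) = -4688 - (-104/7 - ⅐*4) = -4688 - (-104/7 - 4/7) = -4688 - 1*(-108/7) = -4688 + 108/7 = -32708/7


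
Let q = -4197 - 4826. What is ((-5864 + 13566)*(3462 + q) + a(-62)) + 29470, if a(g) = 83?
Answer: -42801269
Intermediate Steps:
q = -9023
((-5864 + 13566)*(3462 + q) + a(-62)) + 29470 = ((-5864 + 13566)*(3462 - 9023) + 83) + 29470 = (7702*(-5561) + 83) + 29470 = (-42830822 + 83) + 29470 = -42830739 + 29470 = -42801269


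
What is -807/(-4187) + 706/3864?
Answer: 3037135/8089284 ≈ 0.37545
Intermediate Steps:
-807/(-4187) + 706/3864 = -807*(-1/4187) + 706*(1/3864) = 807/4187 + 353/1932 = 3037135/8089284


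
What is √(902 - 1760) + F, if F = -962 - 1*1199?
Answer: -2161 + I*√858 ≈ -2161.0 + 29.292*I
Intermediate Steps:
F = -2161 (F = -962 - 1199 = -2161)
√(902 - 1760) + F = √(902 - 1760) - 2161 = √(-858) - 2161 = I*√858 - 2161 = -2161 + I*√858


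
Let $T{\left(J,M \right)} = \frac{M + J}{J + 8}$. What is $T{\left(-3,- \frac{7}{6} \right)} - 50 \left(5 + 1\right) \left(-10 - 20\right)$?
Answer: $\frac{53995}{6} \approx 8999.2$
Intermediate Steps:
$T{\left(J,M \right)} = \frac{J + M}{8 + J}$
$T{\left(-3,- \frac{7}{6} \right)} - 50 \left(5 + 1\right) \left(-10 - 20\right) = \frac{-3 - \frac{7}{6}}{8 - 3} - 50 \left(5 + 1\right) \left(-10 - 20\right) = \frac{-3 - \frac{7}{6}}{5} - 50 \cdot 6 \left(-30\right) = \frac{-3 - \frac{7}{6}}{5} - -9000 = \frac{1}{5} \left(- \frac{25}{6}\right) + 9000 = - \frac{5}{6} + 9000 = \frac{53995}{6}$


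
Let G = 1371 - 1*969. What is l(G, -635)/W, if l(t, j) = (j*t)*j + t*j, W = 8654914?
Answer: 80920590/4327457 ≈ 18.699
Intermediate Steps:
G = 402 (G = 1371 - 969 = 402)
l(t, j) = j*t + t*j**2 (l(t, j) = t*j**2 + j*t = j*t + t*j**2)
l(G, -635)/W = -635*402*(1 - 635)/8654914 = -635*402*(-634)*(1/8654914) = 161841180*(1/8654914) = 80920590/4327457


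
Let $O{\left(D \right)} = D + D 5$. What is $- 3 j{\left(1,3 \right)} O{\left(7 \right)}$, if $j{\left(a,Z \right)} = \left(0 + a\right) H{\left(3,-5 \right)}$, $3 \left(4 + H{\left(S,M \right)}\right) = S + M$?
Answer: $588$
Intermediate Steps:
$O{\left(D \right)} = 6 D$ ($O{\left(D \right)} = D + 5 D = 6 D$)
$H{\left(S,M \right)} = -4 + \frac{M}{3} + \frac{S}{3}$ ($H{\left(S,M \right)} = -4 + \frac{S + M}{3} = -4 + \frac{M + S}{3} = -4 + \left(\frac{M}{3} + \frac{S}{3}\right) = -4 + \frac{M}{3} + \frac{S}{3}$)
$j{\left(a,Z \right)} = - \frac{14 a}{3}$ ($j{\left(a,Z \right)} = \left(0 + a\right) \left(-4 + \frac{1}{3} \left(-5\right) + \frac{1}{3} \cdot 3\right) = a \left(-4 - \frac{5}{3} + 1\right) = a \left(- \frac{14}{3}\right) = - \frac{14 a}{3}$)
$- 3 j{\left(1,3 \right)} O{\left(7 \right)} = - 3 \left(\left(- \frac{14}{3}\right) 1\right) 6 \cdot 7 = \left(-3\right) \left(- \frac{14}{3}\right) 42 = 14 \cdot 42 = 588$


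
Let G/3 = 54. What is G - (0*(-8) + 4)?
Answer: 158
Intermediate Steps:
G = 162 (G = 3*54 = 162)
G - (0*(-8) + 4) = 162 - (0*(-8) + 4) = 162 - (0 + 4) = 162 - 1*4 = 162 - 4 = 158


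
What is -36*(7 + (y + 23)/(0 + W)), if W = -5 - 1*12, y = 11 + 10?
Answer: -2700/17 ≈ -158.82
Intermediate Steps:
y = 21
W = -17 (W = -5 - 12 = -17)
-36*(7 + (y + 23)/(0 + W)) = -36*(7 + (21 + 23)/(0 - 17)) = -36*(7 + 44/(-17)) = -36*(7 + 44*(-1/17)) = -36*(7 - 44/17) = -36*75/17 = -2700/17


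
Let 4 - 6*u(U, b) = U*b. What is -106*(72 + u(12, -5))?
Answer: -26288/3 ≈ -8762.7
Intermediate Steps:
u(U, b) = ⅔ - U*b/6
-106*(72 + u(12, -5)) = -106*(72 + (⅔ - ⅙*12*(-5))) = -106*(72 + (⅔ + 10)) = -106*(72 + 32/3) = -106*248/3 = -26288/3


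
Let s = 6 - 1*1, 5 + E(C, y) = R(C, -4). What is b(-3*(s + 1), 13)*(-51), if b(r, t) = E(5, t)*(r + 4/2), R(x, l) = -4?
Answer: -7344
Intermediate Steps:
E(C, y) = -9 (E(C, y) = -5 - 4 = -9)
s = 5 (s = 6 - 1 = 5)
b(r, t) = -18 - 9*r (b(r, t) = -9*(r + 4/2) = -9*(r + 4*(½)) = -9*(r + 2) = -9*(2 + r) = -18 - 9*r)
b(-3*(s + 1), 13)*(-51) = (-18 - (-27)*(5 + 1))*(-51) = (-18 - (-27)*6)*(-51) = (-18 - 9*(-18))*(-51) = (-18 + 162)*(-51) = 144*(-51) = -7344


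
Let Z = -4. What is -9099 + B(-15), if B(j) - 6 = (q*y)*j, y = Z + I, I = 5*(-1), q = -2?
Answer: -9363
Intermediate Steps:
I = -5
y = -9 (y = -4 - 5 = -9)
B(j) = 6 + 18*j (B(j) = 6 + (-2*(-9))*j = 6 + 18*j)
-9099 + B(-15) = -9099 + (6 + 18*(-15)) = -9099 + (6 - 270) = -9099 - 264 = -9363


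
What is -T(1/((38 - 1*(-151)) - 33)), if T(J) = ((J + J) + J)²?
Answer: -1/2704 ≈ -0.00036982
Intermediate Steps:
T(J) = 9*J² (T(J) = (2*J + J)² = (3*J)² = 9*J²)
-T(1/((38 - 1*(-151)) - 33)) = -9*(1/((38 - 1*(-151)) - 33))² = -9*(1/((38 + 151) - 33))² = -9*(1/(189 - 33))² = -9*(1/156)² = -9/24336 = -1*1/2704 = -1/2704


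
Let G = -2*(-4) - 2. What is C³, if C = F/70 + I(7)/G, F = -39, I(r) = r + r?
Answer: 51895117/9261000 ≈ 5.6036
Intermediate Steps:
I(r) = 2*r
G = 6 (G = 8 - 2 = 6)
C = 373/210 (C = -39/70 + (2*7)/6 = -39*1/70 + 14*(⅙) = -39/70 + 7/3 = 373/210 ≈ 1.7762)
C³ = (373/210)³ = 51895117/9261000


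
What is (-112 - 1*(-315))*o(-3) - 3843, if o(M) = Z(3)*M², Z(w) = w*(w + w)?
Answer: 29043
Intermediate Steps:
Z(w) = 2*w² (Z(w) = w*(2*w) = 2*w²)
o(M) = 18*M² (o(M) = (2*3²)*M² = (2*9)*M² = 18*M²)
(-112 - 1*(-315))*o(-3) - 3843 = (-112 - 1*(-315))*(18*(-3)²) - 3843 = (-112 + 315)*(18*9) - 3843 = 203*162 - 3843 = 32886 - 3843 = 29043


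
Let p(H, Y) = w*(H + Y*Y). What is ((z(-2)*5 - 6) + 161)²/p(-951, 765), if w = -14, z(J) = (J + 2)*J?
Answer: -24025/8179836 ≈ -0.0029371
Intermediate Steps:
z(J) = J*(2 + J) (z(J) = (2 + J)*J = J*(2 + J))
p(H, Y) = -14*H - 14*Y² (p(H, Y) = -14*(H + Y*Y) = -14*(H + Y²) = -14*H - 14*Y²)
((z(-2)*5 - 6) + 161)²/p(-951, 765) = ((-2*(2 - 2)*5 - 6) + 161)²/(-14*(-951) - 14*765²) = ((-2*0*5 - 6) + 161)²/(13314 - 14*585225) = ((0*5 - 6) + 161)²/(13314 - 8193150) = ((0 - 6) + 161)²/(-8179836) = (-6 + 161)²*(-1/8179836) = 155²*(-1/8179836) = 24025*(-1/8179836) = -24025/8179836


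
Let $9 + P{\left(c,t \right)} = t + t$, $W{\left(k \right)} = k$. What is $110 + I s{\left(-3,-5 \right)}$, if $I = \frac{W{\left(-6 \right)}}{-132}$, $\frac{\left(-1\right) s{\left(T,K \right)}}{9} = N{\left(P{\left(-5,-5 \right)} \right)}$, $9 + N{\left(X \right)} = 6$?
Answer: $\frac{2447}{22} \approx 111.23$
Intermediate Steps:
$P{\left(c,t \right)} = -9 + 2 t$ ($P{\left(c,t \right)} = -9 + \left(t + t\right) = -9 + 2 t$)
$N{\left(X \right)} = -3$ ($N{\left(X \right)} = -9 + 6 = -3$)
$s{\left(T,K \right)} = 27$ ($s{\left(T,K \right)} = \left(-9\right) \left(-3\right) = 27$)
$I = \frac{1}{22}$ ($I = - \frac{6}{-132} = \left(-6\right) \left(- \frac{1}{132}\right) = \frac{1}{22} \approx 0.045455$)
$110 + I s{\left(-3,-5 \right)} = 110 + \frac{1}{22} \cdot 27 = 110 + \frac{27}{22} = \frac{2447}{22}$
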